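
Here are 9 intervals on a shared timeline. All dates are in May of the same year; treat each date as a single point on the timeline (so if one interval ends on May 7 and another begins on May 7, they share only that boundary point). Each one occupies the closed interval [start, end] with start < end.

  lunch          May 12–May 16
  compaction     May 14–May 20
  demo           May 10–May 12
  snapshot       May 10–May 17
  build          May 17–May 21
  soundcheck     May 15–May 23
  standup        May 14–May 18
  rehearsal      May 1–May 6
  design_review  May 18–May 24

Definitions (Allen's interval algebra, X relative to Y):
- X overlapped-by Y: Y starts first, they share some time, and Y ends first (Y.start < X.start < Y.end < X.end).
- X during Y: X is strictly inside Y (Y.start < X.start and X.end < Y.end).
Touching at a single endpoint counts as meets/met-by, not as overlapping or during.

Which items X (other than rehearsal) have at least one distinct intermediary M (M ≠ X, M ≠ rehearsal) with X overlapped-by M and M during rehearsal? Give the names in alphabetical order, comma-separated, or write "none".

none

Target rehearsal = [May 1, May 6].
Intermediaries M with M during rehearsal: none.
Union: none.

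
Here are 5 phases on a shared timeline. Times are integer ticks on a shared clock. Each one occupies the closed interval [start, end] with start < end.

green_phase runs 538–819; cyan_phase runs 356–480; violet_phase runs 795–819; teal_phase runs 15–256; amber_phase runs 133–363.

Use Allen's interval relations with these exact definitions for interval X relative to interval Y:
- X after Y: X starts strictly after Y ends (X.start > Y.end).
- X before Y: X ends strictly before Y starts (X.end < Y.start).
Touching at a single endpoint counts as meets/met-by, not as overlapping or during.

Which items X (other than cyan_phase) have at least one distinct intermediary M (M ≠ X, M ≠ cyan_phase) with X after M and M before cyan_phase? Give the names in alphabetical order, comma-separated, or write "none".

green_phase, violet_phase

Target cyan_phase = [356, 480].
Intermediaries M with M before cyan_phase: teal_phase.
Via teal_phase — items with X after teal_phase: green_phase, violet_phase.
Union: green_phase, violet_phase.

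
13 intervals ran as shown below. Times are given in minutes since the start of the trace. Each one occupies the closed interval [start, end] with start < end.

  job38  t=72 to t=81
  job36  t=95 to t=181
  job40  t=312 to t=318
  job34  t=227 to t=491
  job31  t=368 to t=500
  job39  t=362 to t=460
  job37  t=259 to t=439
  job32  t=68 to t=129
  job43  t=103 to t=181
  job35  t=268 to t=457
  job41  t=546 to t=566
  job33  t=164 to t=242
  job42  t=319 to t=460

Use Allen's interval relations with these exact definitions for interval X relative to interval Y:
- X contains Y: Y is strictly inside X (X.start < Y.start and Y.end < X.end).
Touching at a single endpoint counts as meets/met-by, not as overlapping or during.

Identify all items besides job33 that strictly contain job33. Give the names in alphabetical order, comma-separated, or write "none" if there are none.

Target job33 = [t=164, t=242].
job31 [t=368, t=500] → after → no.
job32 [t=68, t=129] → before → no.
job34 [t=227, t=491] → overlapped-by → no.
job35 [t=268, t=457] → after → no.
job36 [t=95, t=181] → overlaps → no.
job37 [t=259, t=439] → after → no.
job38 [t=72, t=81] → before → no.
job39 [t=362, t=460] → after → no.
job40 [t=312, t=318] → after → no.
job41 [t=546, t=566] → after → no.
job42 [t=319, t=460] → after → no.
job43 [t=103, t=181] → overlaps → no.
Result: none.

none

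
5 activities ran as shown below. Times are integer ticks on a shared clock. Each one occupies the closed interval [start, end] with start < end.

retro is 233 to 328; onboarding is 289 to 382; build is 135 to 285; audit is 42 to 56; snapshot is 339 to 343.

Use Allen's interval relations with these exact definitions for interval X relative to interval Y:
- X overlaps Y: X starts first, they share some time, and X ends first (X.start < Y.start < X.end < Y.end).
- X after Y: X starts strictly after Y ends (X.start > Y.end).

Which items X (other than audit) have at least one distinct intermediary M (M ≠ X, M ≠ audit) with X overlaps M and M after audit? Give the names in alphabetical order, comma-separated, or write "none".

Target audit = [42, 56].
Intermediaries M with M after audit: build, onboarding, retro, snapshot.
Via build — items with X overlaps build: none.
Via onboarding — items with X overlaps onboarding: retro.
Via retro — items with X overlaps retro: build.
Via snapshot — items with X overlaps snapshot: none.
Union: build, retro.

build, retro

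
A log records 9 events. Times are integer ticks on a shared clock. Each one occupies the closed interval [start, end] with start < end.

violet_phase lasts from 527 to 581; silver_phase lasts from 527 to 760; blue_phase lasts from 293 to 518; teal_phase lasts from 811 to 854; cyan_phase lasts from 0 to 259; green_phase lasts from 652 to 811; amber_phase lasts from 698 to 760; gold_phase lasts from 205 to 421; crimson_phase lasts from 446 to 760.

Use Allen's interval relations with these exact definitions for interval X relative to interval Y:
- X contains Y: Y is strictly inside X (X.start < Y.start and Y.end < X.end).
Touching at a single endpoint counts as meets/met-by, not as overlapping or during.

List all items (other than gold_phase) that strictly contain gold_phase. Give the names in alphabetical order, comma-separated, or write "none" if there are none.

none

Target gold_phase = [205, 421].
amber_phase [698, 760] → after → no.
blue_phase [293, 518] → overlapped-by → no.
crimson_phase [446, 760] → after → no.
cyan_phase [0, 259] → overlaps → no.
green_phase [652, 811] → after → no.
silver_phase [527, 760] → after → no.
teal_phase [811, 854] → after → no.
violet_phase [527, 581] → after → no.
Result: none.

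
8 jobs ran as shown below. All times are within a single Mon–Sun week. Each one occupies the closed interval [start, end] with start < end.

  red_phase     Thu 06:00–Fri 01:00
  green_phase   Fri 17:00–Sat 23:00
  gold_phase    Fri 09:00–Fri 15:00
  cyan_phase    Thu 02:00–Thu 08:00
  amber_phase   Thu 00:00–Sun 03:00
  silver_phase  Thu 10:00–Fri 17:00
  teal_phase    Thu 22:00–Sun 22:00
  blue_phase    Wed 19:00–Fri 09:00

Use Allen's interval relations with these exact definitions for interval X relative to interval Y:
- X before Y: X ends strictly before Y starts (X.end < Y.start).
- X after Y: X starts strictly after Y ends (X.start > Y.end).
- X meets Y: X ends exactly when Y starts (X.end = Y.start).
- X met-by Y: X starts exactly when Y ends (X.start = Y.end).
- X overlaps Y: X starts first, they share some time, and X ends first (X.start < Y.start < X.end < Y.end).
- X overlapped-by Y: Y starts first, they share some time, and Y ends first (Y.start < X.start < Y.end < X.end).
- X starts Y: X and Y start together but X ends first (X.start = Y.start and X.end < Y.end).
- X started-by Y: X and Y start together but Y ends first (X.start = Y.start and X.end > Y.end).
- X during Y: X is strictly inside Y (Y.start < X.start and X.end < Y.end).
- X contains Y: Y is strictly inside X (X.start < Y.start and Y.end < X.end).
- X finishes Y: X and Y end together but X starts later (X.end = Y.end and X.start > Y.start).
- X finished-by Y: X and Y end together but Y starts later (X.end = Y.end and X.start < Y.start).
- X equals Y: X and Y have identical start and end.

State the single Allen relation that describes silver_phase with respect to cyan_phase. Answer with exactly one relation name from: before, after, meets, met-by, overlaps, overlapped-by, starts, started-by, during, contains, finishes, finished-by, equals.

after

silver_phase = [Thu 10:00, Fri 17:00]; cyan_phase = [Thu 02:00, Thu 08:00].
Compare endpoints: silver_phase.start > cyan_phase.start, silver_phase.start > cyan_phase.end, silver_phase.end > cyan_phase.start, silver_phase.end > cyan_phase.end.
That pattern is 'after'.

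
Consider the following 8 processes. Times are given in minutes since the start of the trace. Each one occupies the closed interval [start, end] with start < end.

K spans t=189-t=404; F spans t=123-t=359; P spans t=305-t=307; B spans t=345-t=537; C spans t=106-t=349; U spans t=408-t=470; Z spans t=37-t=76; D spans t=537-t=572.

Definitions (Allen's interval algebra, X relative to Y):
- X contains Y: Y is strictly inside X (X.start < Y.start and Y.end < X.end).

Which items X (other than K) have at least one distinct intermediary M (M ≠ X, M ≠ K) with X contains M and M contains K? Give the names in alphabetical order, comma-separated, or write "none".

none

Target K = [t=189, t=404].
Intermediaries M with M contains K: none.
Union: none.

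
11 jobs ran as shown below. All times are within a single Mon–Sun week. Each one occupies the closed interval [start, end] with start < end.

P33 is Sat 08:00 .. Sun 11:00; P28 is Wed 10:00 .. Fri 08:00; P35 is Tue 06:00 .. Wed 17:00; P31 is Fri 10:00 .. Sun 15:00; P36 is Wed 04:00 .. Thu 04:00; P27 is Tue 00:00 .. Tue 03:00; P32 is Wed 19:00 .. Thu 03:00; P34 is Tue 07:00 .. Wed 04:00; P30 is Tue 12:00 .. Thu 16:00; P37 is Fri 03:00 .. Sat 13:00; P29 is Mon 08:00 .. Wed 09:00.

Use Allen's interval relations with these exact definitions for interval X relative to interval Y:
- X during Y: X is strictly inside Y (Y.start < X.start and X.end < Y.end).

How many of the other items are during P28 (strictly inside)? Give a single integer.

Target P28 = [Wed 10:00, Fri 08:00].
P27 [Tue 00:00, Tue 03:00] → before → no.
P29 [Mon 08:00, Wed 09:00] → before → no.
P30 [Tue 12:00, Thu 16:00] → overlaps → no.
P31 [Fri 10:00, Sun 15:00] → after → no.
P32 [Wed 19:00, Thu 03:00] → during → counts.
P33 [Sat 08:00, Sun 11:00] → after → no.
P34 [Tue 07:00, Wed 04:00] → before → no.
P35 [Tue 06:00, Wed 17:00] → overlaps → no.
P36 [Wed 04:00, Thu 04:00] → overlaps → no.
P37 [Fri 03:00, Sat 13:00] → overlapped-by → no.
Total: 1.

1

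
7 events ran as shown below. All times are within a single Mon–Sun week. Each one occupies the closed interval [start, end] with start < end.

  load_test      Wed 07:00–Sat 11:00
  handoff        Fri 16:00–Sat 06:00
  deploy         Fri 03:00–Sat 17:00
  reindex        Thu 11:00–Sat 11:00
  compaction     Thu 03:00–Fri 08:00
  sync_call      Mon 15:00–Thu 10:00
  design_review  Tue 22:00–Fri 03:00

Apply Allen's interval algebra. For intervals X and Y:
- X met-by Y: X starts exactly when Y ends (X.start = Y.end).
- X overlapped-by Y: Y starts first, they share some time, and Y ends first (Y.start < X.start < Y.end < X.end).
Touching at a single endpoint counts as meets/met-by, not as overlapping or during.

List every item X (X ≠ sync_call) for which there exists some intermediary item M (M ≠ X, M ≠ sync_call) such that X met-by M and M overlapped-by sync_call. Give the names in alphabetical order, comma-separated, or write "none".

Target sync_call = [Mon 15:00, Thu 10:00].
Intermediaries M with M overlapped-by sync_call: compaction, design_review, load_test.
Via compaction — items with X met-by compaction: none.
Via design_review — items with X met-by design_review: deploy.
Via load_test — items with X met-by load_test: none.
Union: deploy.

deploy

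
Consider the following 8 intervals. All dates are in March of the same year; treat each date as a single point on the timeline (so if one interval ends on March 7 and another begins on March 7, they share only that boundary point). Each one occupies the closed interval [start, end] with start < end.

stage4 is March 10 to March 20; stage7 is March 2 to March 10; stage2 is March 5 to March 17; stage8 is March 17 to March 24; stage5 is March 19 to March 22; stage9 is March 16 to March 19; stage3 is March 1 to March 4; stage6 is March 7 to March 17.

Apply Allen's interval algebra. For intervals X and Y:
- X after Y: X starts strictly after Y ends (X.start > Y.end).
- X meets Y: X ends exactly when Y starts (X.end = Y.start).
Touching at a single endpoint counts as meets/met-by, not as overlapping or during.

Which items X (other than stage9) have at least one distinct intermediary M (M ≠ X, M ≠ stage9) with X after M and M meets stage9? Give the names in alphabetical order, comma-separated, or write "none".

Target stage9 = [March 16, March 19].
Intermediaries M with M meets stage9: none.
Union: none.

none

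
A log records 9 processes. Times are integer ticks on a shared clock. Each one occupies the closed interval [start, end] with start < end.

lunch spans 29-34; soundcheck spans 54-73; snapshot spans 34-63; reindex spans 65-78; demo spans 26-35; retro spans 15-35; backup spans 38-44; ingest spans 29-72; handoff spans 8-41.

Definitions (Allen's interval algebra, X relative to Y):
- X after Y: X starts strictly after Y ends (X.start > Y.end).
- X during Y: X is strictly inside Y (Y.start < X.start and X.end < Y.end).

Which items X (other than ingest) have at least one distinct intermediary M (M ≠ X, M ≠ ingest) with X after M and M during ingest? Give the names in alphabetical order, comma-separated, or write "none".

reindex, soundcheck

Target ingest = [29, 72].
Intermediaries M with M during ingest: backup, snapshot.
Via backup — items with X after backup: reindex, soundcheck.
Via snapshot — items with X after snapshot: reindex.
Union: reindex, soundcheck.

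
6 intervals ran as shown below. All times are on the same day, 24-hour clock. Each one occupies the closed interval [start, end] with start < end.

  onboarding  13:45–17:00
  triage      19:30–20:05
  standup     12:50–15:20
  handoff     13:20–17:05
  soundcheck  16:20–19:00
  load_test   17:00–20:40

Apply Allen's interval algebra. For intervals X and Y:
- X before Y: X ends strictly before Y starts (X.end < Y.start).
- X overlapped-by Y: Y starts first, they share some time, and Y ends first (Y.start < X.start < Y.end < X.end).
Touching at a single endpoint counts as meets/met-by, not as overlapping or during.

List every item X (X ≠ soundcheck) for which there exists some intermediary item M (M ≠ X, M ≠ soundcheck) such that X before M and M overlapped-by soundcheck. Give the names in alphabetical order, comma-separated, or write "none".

standup

Target soundcheck = [16:20, 19:00].
Intermediaries M with M overlapped-by soundcheck: load_test.
Via load_test — items with X before load_test: standup.
Union: standup.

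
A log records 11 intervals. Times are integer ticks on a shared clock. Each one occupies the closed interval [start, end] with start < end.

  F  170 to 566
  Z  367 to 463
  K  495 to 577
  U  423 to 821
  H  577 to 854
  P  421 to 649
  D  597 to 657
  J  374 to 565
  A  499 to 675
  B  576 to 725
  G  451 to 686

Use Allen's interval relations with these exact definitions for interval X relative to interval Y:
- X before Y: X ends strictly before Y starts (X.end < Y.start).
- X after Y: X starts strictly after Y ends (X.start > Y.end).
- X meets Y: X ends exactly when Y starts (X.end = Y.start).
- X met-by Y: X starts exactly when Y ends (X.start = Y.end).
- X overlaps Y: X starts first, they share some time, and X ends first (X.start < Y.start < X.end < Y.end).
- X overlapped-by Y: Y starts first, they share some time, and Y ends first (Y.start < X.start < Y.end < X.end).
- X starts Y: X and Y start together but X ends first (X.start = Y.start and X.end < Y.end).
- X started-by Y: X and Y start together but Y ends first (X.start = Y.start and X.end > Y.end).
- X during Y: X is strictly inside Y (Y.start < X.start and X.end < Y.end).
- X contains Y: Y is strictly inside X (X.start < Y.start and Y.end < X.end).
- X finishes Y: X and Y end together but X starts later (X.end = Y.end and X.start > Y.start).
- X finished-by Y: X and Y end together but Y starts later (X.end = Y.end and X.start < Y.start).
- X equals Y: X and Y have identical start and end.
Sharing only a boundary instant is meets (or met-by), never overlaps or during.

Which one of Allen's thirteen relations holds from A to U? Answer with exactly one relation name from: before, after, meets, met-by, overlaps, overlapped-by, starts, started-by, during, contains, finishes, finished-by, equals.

during

A = [499, 675]; U = [423, 821].
Compare endpoints: A.start > U.start, A.start < U.end, A.end > U.start, A.end < U.end.
That pattern is 'during'.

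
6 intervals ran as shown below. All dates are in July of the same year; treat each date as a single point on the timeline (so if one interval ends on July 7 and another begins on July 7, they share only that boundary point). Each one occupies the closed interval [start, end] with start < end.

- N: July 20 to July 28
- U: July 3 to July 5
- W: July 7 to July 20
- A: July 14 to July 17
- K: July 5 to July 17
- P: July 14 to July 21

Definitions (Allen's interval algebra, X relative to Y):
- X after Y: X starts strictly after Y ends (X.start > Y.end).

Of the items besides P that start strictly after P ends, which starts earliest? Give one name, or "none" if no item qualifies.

Target P = [July 14, July 21].
A [July 14, July 17] → starts → excluded.
K [July 5, July 17] → overlaps → excluded.
N [July 20, July 28] → overlapped-by → excluded.
U [July 3, July 5] → before → excluded.
W [July 7, July 20] → overlaps → excluded.
No candidates → none.

none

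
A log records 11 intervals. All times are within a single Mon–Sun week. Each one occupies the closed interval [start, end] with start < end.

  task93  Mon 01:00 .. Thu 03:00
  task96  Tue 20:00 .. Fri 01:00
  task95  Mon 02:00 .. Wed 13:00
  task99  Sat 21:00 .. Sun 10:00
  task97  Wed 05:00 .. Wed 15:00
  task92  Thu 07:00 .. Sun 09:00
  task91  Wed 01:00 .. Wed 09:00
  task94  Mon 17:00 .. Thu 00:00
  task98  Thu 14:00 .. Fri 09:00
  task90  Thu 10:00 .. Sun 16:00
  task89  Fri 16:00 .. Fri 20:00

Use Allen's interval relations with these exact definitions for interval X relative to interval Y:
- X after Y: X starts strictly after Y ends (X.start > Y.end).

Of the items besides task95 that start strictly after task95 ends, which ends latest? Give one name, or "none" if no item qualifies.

Target task95 = [Mon 02:00, Wed 13:00].
task89 [Fri 16:00, Fri 20:00] → after → candidate.
task90 [Thu 10:00, Sun 16:00] → after → candidate.
task91 [Wed 01:00, Wed 09:00] → during → excluded.
task92 [Thu 07:00, Sun 09:00] → after → candidate.
task93 [Mon 01:00, Thu 03:00] → contains → excluded.
task94 [Mon 17:00, Thu 00:00] → overlapped-by → excluded.
task96 [Tue 20:00, Fri 01:00] → overlapped-by → excluded.
task97 [Wed 05:00, Wed 15:00] → overlapped-by → excluded.
task98 [Thu 14:00, Fri 09:00] → after → candidate.
task99 [Sat 21:00, Sun 10:00] → after → candidate.
Among candidates, latest end is Sun 16:00 → task90.

task90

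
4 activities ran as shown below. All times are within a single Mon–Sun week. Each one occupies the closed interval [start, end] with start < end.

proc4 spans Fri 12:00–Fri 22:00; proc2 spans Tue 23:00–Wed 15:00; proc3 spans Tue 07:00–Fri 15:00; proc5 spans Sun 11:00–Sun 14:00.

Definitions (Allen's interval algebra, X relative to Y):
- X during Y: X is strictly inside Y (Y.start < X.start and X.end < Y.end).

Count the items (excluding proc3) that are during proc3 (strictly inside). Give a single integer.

1

Target proc3 = [Tue 07:00, Fri 15:00].
proc2 [Tue 23:00, Wed 15:00] → during → counts.
proc4 [Fri 12:00, Fri 22:00] → overlapped-by → no.
proc5 [Sun 11:00, Sun 14:00] → after → no.
Total: 1.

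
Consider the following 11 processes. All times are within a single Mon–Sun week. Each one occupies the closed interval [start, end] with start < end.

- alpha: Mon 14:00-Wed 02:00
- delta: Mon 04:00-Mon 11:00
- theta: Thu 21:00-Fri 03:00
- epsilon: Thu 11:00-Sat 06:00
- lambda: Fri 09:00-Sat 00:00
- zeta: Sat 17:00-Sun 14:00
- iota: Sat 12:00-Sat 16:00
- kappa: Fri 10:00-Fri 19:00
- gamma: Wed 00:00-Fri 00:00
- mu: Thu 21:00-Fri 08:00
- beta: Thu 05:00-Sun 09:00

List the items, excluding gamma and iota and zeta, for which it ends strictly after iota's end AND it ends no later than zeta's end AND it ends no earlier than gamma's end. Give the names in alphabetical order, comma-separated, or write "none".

beta

Conditions: its end is strictly after iota's end (X.end > Sat 16:00) AND its end is no later than zeta's end (X.end <= Sun 14:00) AND its end is no earlier than gamma's end (X.end >= Fri 00:00).
alpha: end Wed 02:00 > Sat 16:00? ✗; end Wed 02:00 <= Sun 14:00? ✓; end Wed 02:00 >= Fri 00:00? ✗ → no.
beta: end Sun 09:00 > Sat 16:00? ✓; end Sun 09:00 <= Sun 14:00? ✓; end Sun 09:00 >= Fri 00:00? ✓ → yes.
delta: end Mon 11:00 > Sat 16:00? ✗; end Mon 11:00 <= Sun 14:00? ✓; end Mon 11:00 >= Fri 00:00? ✗ → no.
epsilon: end Sat 06:00 > Sat 16:00? ✗; end Sat 06:00 <= Sun 14:00? ✓; end Sat 06:00 >= Fri 00:00? ✓ → no.
kappa: end Fri 19:00 > Sat 16:00? ✗; end Fri 19:00 <= Sun 14:00? ✓; end Fri 19:00 >= Fri 00:00? ✓ → no.
lambda: end Sat 00:00 > Sat 16:00? ✗; end Sat 00:00 <= Sun 14:00? ✓; end Sat 00:00 >= Fri 00:00? ✓ → no.
mu: end Fri 08:00 > Sat 16:00? ✗; end Fri 08:00 <= Sun 14:00? ✓; end Fri 08:00 >= Fri 00:00? ✓ → no.
theta: end Fri 03:00 > Sat 16:00? ✗; end Fri 03:00 <= Sun 14:00? ✓; end Fri 03:00 >= Fri 00:00? ✓ → no.
Result: beta.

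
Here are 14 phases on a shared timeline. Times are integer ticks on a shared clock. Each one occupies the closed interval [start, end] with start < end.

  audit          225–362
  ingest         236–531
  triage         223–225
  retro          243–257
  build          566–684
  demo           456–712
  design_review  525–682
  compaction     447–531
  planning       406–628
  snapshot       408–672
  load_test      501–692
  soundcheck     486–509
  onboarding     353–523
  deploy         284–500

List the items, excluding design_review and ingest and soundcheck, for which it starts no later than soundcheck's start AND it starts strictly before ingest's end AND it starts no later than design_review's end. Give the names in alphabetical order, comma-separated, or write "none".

Conditions: its start is no later than soundcheck's start (X.start <= 486) AND its start is strictly before ingest's end (X.start < 531) AND its start is no later than design_review's end (X.start <= 682).
audit: start 225 <= 486? ✓; start 225 < 531? ✓; start 225 <= 682? ✓ → yes.
build: start 566 <= 486? ✗; start 566 < 531? ✗; start 566 <= 682? ✓ → no.
compaction: start 447 <= 486? ✓; start 447 < 531? ✓; start 447 <= 682? ✓ → yes.
demo: start 456 <= 486? ✓; start 456 < 531? ✓; start 456 <= 682? ✓ → yes.
deploy: start 284 <= 486? ✓; start 284 < 531? ✓; start 284 <= 682? ✓ → yes.
load_test: start 501 <= 486? ✗; start 501 < 531? ✓; start 501 <= 682? ✓ → no.
onboarding: start 353 <= 486? ✓; start 353 < 531? ✓; start 353 <= 682? ✓ → yes.
planning: start 406 <= 486? ✓; start 406 < 531? ✓; start 406 <= 682? ✓ → yes.
retro: start 243 <= 486? ✓; start 243 < 531? ✓; start 243 <= 682? ✓ → yes.
snapshot: start 408 <= 486? ✓; start 408 < 531? ✓; start 408 <= 682? ✓ → yes.
triage: start 223 <= 486? ✓; start 223 < 531? ✓; start 223 <= 682? ✓ → yes.
Result: audit, compaction, demo, deploy, onboarding, planning, retro, snapshot, triage.

audit, compaction, demo, deploy, onboarding, planning, retro, snapshot, triage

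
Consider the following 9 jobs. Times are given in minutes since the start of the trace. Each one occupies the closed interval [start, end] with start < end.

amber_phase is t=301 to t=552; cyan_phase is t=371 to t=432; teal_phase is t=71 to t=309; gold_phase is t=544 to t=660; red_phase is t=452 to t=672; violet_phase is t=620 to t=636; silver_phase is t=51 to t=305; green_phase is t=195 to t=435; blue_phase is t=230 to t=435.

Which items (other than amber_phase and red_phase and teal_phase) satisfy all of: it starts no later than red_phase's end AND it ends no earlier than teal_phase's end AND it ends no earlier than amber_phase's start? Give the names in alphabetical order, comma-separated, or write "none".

blue_phase, cyan_phase, gold_phase, green_phase, violet_phase

Conditions: its start is no later than red_phase's end (X.start <= t=672) AND its end is no earlier than teal_phase's end (X.end >= t=309) AND its end is no earlier than amber_phase's start (X.end >= t=301).
blue_phase: start t=230 <= t=672? ✓; end t=435 >= t=309? ✓; end t=435 >= t=301? ✓ → yes.
cyan_phase: start t=371 <= t=672? ✓; end t=432 >= t=309? ✓; end t=432 >= t=301? ✓ → yes.
gold_phase: start t=544 <= t=672? ✓; end t=660 >= t=309? ✓; end t=660 >= t=301? ✓ → yes.
green_phase: start t=195 <= t=672? ✓; end t=435 >= t=309? ✓; end t=435 >= t=301? ✓ → yes.
silver_phase: start t=51 <= t=672? ✓; end t=305 >= t=309? ✗; end t=305 >= t=301? ✓ → no.
violet_phase: start t=620 <= t=672? ✓; end t=636 >= t=309? ✓; end t=636 >= t=301? ✓ → yes.
Result: blue_phase, cyan_phase, gold_phase, green_phase, violet_phase.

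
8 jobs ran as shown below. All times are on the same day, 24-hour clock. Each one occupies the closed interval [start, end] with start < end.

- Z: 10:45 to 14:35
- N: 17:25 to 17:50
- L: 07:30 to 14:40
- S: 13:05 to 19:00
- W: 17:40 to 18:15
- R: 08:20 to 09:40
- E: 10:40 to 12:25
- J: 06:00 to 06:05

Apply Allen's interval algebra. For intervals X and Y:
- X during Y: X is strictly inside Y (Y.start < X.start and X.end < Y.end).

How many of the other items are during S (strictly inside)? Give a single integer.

2

Target S = [13:05, 19:00].
E [10:40, 12:25] → before → no.
J [06:00, 06:05] → before → no.
L [07:30, 14:40] → overlaps → no.
N [17:25, 17:50] → during → counts.
R [08:20, 09:40] → before → no.
W [17:40, 18:15] → during → counts.
Z [10:45, 14:35] → overlaps → no.
Total: 2.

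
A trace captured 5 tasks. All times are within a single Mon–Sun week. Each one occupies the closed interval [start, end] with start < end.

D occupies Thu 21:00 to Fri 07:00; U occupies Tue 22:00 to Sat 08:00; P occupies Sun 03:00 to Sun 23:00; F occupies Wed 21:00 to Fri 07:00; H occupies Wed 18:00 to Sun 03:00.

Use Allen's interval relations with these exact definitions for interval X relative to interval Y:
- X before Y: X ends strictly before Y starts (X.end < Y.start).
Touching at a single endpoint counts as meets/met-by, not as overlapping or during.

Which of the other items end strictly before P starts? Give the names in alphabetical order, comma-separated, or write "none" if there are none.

D, F, U

Target P = [Sun 03:00, Sun 23:00].
D [Thu 21:00, Fri 07:00] → before → yes.
F [Wed 21:00, Fri 07:00] → before → yes.
H [Wed 18:00, Sun 03:00] → meets → no.
U [Tue 22:00, Sat 08:00] → before → yes.
Result: D, F, U.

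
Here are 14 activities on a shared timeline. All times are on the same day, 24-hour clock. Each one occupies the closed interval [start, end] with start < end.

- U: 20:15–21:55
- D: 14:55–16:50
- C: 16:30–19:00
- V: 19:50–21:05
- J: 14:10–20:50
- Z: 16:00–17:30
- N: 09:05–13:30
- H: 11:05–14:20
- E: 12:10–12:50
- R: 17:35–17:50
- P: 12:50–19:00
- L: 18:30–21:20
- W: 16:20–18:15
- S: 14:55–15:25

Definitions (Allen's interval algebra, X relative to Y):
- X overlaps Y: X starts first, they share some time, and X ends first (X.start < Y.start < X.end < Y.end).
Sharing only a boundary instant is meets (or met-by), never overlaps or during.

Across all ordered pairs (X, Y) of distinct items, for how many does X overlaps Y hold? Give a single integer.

18

Checking all 182 ordered pairs for relation 'overlaps'; matching pairs in alphabetical order:
(C, L): C overlaps L ✓
(D, C): D overlaps C ✓
(D, W): D overlaps W ✓
(D, Z): D overlaps Z ✓
(H, J): H overlaps J ✓
(H, P): H overlaps P ✓
(J, L): J overlaps L ✓
(J, U): J overlaps U ✓
(J, V): J overlaps V ✓
(L, U): L overlaps U ✓
(N, H): N overlaps H ✓
(N, P): N overlaps P ✓
(P, J): P overlaps J ✓
(P, L): P overlaps L ✓
(V, U): V overlaps U ✓
(W, C): W overlaps C ✓
(Z, C): Z overlaps C ✓
(Z, W): Z overlaps W ✓
Count: 18.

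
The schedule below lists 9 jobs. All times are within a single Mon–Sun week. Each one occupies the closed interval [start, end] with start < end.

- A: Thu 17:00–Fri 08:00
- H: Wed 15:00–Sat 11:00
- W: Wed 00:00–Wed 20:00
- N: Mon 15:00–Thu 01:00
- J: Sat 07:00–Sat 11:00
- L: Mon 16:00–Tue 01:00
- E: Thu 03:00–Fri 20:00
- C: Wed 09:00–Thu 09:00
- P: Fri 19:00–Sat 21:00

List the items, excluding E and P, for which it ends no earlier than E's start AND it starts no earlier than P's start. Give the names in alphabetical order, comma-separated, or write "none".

J

Conditions: its end is no earlier than E's start (X.end >= Thu 03:00) AND its start is no earlier than P's start (X.start >= Fri 19:00).
A: end Fri 08:00 >= Thu 03:00? ✓; start Thu 17:00 >= Fri 19:00? ✗ → no.
C: end Thu 09:00 >= Thu 03:00? ✓; start Wed 09:00 >= Fri 19:00? ✗ → no.
H: end Sat 11:00 >= Thu 03:00? ✓; start Wed 15:00 >= Fri 19:00? ✗ → no.
J: end Sat 11:00 >= Thu 03:00? ✓; start Sat 07:00 >= Fri 19:00? ✓ → yes.
L: end Tue 01:00 >= Thu 03:00? ✗; start Mon 16:00 >= Fri 19:00? ✗ → no.
N: end Thu 01:00 >= Thu 03:00? ✗; start Mon 15:00 >= Fri 19:00? ✗ → no.
W: end Wed 20:00 >= Thu 03:00? ✗; start Wed 00:00 >= Fri 19:00? ✗ → no.
Result: J.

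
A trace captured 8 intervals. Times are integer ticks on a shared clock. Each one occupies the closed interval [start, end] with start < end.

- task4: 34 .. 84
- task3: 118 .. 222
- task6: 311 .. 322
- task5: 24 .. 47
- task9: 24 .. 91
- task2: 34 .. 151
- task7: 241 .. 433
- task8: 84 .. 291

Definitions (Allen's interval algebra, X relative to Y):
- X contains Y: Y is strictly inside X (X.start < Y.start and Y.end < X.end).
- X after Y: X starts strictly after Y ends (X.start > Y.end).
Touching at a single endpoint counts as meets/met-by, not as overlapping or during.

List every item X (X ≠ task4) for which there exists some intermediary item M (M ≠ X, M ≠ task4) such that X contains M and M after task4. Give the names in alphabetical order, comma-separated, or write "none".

Target task4 = [34, 84].
Intermediaries M with M after task4: task3, task6, task7.
Via task3 — items with X contains task3: task8.
Via task6 — items with X contains task6: task7.
Via task7 — items with X contains task7: none.
Union: task7, task8.

task7, task8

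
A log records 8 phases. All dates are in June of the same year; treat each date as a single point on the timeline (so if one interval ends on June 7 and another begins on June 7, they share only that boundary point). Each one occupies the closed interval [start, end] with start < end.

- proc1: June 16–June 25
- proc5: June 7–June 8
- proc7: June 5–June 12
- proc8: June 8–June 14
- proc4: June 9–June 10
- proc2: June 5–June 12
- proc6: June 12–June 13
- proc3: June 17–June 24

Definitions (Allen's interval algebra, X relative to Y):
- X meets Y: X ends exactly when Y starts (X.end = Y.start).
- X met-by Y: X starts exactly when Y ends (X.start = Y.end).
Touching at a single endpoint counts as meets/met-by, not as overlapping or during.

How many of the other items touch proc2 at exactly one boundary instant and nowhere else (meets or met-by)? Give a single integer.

1

Target proc2 = [June 5, June 12].
proc1 [June 16, June 25] → after → no.
proc3 [June 17, June 24] → after → no.
proc4 [June 9, June 10] → during → no.
proc5 [June 7, June 8] → during → no.
proc6 [June 12, June 13] → met-by → counts.
proc7 [June 5, June 12] → equals → no.
proc8 [June 8, June 14] → overlapped-by → no.
Total: 1.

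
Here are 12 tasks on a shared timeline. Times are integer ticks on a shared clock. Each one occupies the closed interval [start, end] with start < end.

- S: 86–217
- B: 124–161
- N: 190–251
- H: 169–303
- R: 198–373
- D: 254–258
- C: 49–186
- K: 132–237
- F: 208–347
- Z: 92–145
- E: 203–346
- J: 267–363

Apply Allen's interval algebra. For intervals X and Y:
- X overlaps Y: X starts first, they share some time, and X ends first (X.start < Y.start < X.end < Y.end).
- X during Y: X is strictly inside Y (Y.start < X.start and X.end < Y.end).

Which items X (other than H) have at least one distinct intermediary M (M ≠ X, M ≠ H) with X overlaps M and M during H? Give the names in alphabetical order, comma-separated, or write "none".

K, S

Target H = [169, 303].
Intermediaries M with M during H: D, N.
Via D — items with X overlaps D: none.
Via N — items with X overlaps N: K, S.
Union: K, S.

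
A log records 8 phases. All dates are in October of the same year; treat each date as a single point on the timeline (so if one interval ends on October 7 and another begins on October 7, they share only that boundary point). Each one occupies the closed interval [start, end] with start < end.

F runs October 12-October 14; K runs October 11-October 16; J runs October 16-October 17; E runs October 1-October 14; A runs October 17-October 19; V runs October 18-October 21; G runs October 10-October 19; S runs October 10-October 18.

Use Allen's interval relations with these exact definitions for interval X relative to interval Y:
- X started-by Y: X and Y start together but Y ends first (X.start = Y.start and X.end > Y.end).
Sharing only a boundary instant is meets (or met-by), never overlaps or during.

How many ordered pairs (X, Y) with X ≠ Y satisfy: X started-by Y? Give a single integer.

1

Checking all 56 ordered pairs for relation 'started-by'; matching pairs in alphabetical order:
(G, S): G started-by S ✓
Count: 1.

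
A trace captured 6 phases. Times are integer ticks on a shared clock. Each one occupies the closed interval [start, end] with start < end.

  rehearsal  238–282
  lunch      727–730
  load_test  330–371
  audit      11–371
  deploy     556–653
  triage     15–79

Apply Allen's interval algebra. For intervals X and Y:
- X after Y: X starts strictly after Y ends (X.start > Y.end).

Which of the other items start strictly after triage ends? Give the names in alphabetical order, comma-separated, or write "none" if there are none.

deploy, load_test, lunch, rehearsal

Target triage = [15, 79].
audit [11, 371] → contains → no.
deploy [556, 653] → after → yes.
load_test [330, 371] → after → yes.
lunch [727, 730] → after → yes.
rehearsal [238, 282] → after → yes.
Result: deploy, load_test, lunch, rehearsal.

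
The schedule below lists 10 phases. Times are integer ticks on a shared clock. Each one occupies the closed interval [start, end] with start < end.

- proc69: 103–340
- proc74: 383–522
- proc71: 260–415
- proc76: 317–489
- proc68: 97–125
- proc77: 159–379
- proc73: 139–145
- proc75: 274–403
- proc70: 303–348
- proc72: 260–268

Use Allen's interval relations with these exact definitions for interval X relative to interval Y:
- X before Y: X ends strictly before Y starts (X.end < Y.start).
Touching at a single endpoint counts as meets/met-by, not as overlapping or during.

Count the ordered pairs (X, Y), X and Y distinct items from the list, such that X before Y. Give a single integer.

22

Checking all 90 ordered pairs for relation 'before'; matching pairs in alphabetical order:
(proc68, proc70): proc68 before proc70 ✓
(proc68, proc71): proc68 before proc71 ✓
(proc68, proc72): proc68 before proc72 ✓
(proc68, proc73): proc68 before proc73 ✓
(proc68, proc74): proc68 before proc74 ✓
(proc68, proc75): proc68 before proc75 ✓
(proc68, proc76): proc68 before proc76 ✓
(proc68, proc77): proc68 before proc77 ✓
(proc69, proc74): proc69 before proc74 ✓
(proc70, proc74): proc70 before proc74 ✓
(proc72, proc70): proc72 before proc70 ✓
(proc72, proc74): proc72 before proc74 ✓
(proc72, proc75): proc72 before proc75 ✓
(proc72, proc76): proc72 before proc76 ✓
(proc73, proc70): proc73 before proc70 ✓
(proc73, proc71): proc73 before proc71 ✓
(proc73, proc72): proc73 before proc72 ✓
(proc73, proc74): proc73 before proc74 ✓
(proc73, proc75): proc73 before proc75 ✓
(proc73, proc76): proc73 before proc76 ✓
(proc73, proc77): proc73 before proc77 ✓
(proc77, proc74): proc77 before proc74 ✓
Count: 22.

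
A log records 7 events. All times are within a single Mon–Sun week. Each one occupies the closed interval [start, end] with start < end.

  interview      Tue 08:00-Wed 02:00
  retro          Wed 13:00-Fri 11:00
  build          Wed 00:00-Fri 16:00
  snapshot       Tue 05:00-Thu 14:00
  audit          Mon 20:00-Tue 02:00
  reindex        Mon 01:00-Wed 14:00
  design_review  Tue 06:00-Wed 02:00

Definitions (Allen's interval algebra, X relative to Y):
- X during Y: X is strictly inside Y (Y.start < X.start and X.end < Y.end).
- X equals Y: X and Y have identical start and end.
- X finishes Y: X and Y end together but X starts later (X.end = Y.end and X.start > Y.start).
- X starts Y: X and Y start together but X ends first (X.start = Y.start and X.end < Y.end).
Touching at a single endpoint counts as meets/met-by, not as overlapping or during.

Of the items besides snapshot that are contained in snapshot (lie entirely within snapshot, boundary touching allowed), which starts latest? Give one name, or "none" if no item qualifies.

Target snapshot = [Tue 05:00, Thu 14:00].
audit [Mon 20:00, Tue 02:00] → before → excluded.
build [Wed 00:00, Fri 16:00] → overlapped-by → excluded.
design_review [Tue 06:00, Wed 02:00] → during → candidate.
interview [Tue 08:00, Wed 02:00] → during → candidate.
reindex [Mon 01:00, Wed 14:00] → overlaps → excluded.
retro [Wed 13:00, Fri 11:00] → overlapped-by → excluded.
Among candidates, latest start is Tue 08:00 → interview.

interview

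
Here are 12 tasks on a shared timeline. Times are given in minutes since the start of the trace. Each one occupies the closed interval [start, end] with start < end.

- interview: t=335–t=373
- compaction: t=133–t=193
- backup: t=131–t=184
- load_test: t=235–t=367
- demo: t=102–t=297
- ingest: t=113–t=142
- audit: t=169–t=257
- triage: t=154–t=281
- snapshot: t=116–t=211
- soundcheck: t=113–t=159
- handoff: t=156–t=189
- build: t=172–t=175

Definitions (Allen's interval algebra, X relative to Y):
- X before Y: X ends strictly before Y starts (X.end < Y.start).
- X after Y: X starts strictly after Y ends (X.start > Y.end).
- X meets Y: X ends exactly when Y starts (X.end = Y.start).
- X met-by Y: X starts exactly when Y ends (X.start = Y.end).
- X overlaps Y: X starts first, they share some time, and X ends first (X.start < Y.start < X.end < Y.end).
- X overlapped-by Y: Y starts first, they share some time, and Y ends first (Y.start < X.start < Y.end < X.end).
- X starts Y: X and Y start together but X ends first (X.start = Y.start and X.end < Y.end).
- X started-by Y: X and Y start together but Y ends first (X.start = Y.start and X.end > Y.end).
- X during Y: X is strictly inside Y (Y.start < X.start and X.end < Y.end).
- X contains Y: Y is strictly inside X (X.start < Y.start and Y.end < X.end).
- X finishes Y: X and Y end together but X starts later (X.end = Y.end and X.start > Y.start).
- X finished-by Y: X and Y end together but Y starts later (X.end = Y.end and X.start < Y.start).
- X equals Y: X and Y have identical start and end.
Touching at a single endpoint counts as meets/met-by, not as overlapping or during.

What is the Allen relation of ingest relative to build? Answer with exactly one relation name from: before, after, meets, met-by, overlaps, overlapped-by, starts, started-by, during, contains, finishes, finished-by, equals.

ingest = [t=113, t=142]; build = [t=172, t=175].
Compare endpoints: ingest.start < build.start, ingest.start < build.end, ingest.end < build.start, ingest.end < build.end.
That pattern is 'before'.

before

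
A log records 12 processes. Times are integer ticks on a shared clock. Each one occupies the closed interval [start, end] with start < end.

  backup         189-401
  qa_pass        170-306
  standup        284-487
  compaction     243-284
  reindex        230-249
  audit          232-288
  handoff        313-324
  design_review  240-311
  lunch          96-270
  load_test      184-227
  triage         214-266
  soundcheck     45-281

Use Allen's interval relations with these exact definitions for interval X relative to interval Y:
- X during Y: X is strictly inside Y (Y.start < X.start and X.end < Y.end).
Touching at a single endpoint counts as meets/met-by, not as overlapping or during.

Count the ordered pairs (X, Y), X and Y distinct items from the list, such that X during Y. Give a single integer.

Checking all 132 ordered pairs for relation 'during'; matching pairs in alphabetical order:
(audit, backup): audit during backup ✓
(audit, qa_pass): audit during qa_pass ✓
(compaction, audit): compaction during audit ✓
(compaction, backup): compaction during backup ✓
(compaction, design_review): compaction during design_review ✓
(compaction, qa_pass): compaction during qa_pass ✓
(design_review, backup): design_review during backup ✓
(handoff, backup): handoff during backup ✓
(handoff, standup): handoff during standup ✓
(load_test, lunch): load_test during lunch ✓
(load_test, qa_pass): load_test during qa_pass ✓
(load_test, soundcheck): load_test during soundcheck ✓
(lunch, soundcheck): lunch during soundcheck ✓
(reindex, backup): reindex during backup ✓
(reindex, lunch): reindex during lunch ✓
(reindex, qa_pass): reindex during qa_pass ✓
(reindex, soundcheck): reindex during soundcheck ✓
(reindex, triage): reindex during triage ✓
(triage, backup): triage during backup ✓
(triage, lunch): triage during lunch ✓
(triage, qa_pass): triage during qa_pass ✓
(triage, soundcheck): triage during soundcheck ✓
Count: 22.

22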